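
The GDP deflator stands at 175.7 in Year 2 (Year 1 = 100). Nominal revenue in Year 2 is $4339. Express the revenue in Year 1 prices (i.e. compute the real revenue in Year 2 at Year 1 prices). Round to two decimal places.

Real = Nominal ÷ (Index/100) = 4339 ÷ (175.7/100)
     = 4339 ÷ 1.757 = 2469.5504

2469.55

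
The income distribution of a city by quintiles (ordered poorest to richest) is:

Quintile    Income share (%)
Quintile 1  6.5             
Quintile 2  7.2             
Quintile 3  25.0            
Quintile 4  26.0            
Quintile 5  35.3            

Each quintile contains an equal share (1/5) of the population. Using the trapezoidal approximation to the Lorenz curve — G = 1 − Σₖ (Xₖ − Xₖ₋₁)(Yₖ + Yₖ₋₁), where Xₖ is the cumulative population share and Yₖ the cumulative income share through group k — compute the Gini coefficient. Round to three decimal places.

Cumulative income shares Yₖ: 0.0650, 0.1370, 0.3870, 0.6470, 1.0000
Σ (Xₖ−Xₖ₋₁)(Yₖ+Yₖ₋₁) = (1/5)(0.0650+0.0000) + (1/5)(0.1370+0.0650) + (1/5)(0.3870+0.1370) + (1/5)(0.6470+0.3870) + (1/5)(1.0000+0.6470)
  = 0.0130 + 0.0404 + 0.1048 + 0.2068 + 0.3294 = 0.6944
G = 1 − 0.6944 = 0.3056

0.306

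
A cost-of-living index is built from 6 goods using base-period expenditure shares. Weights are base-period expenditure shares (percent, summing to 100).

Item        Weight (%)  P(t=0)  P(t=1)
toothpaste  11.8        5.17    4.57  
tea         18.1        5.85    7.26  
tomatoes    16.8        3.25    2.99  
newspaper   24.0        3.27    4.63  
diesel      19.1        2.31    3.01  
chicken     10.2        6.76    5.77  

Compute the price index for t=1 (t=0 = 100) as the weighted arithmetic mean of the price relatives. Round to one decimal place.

115.9

toothpaste: 11.8 × (4.57/5.17) = 11.8 × 0.883946 = 10.4306
tea: 18.1 × (7.26/5.85) = 18.1 × 1.241026 = 22.4626
tomatoes: 16.8 × (2.99/3.25) = 16.8 × 0.920000 = 15.4560
newspaper: 24.0 × (4.63/3.27) = 24.0 × 1.415902 = 33.9817
diesel: 19.1 × (3.01/2.31) = 19.1 × 1.303030 = 24.8879
chicken: 10.2 × (5.77/6.76) = 10.2 × 0.853550 = 8.7062
Index = Σ wᵢ·(p₁ᵢ/p₀ᵢ) = 10.4306 + 22.4626 + 15.4560 + 33.9817 + 24.8879 + 8.7062 = 115.9249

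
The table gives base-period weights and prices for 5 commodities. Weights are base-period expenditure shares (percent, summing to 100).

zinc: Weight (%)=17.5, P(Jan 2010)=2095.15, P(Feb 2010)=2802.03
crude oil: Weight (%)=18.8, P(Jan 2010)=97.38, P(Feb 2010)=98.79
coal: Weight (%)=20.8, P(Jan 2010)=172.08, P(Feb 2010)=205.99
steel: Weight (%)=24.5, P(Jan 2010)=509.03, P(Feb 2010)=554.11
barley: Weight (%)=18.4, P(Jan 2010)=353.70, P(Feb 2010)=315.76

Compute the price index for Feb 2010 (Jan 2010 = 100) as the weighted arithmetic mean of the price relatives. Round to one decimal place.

110.5

zinc: 17.5 × (2802.03/2095.15) = 17.5 × 1.337389 = 23.4043
crude oil: 18.8 × (98.79/97.38) = 18.8 × 1.014479 = 19.0722
coal: 20.8 × (205.99/172.08) = 20.8 × 1.197060 = 24.8988
steel: 24.5 × (554.11/509.03) = 24.5 × 1.088561 = 26.6697
barley: 18.4 × (315.76/353.70) = 18.4 × 0.892734 = 16.4263
Index = Σ wᵢ·(p₁ᵢ/p₀ᵢ) = 23.4043 + 19.0722 + 24.8988 + 26.6697 + 16.4263 = 110.4714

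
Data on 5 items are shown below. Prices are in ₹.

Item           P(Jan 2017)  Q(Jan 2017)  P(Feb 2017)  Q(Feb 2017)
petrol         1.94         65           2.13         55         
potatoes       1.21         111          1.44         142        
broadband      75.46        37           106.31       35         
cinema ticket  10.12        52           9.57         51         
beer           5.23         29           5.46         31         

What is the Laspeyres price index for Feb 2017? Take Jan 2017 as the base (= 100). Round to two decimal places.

131.03

Laspeyres price index uses base-period quantities as weights.
ΣP(Feb 2017)·Q(Jan 2017) = 2.13×65 + 1.44×111 + 106.31×37 + 9.57×52 + 5.46×29 = 138.45 + 159.84 + 3933.47 + 497.64 + 158.34 = 4887.74
ΣP(Jan 2017)·Q(Jan 2017) = 1.94×65 + 1.21×111 + 75.46×37 + 10.12×52 + 5.23×29 = 126.1 + 134.31 + 2792.02 + 526.24 + 151.67 = 3730.34
Index = 4887.74 / 3730.34 × 100 = 131.0267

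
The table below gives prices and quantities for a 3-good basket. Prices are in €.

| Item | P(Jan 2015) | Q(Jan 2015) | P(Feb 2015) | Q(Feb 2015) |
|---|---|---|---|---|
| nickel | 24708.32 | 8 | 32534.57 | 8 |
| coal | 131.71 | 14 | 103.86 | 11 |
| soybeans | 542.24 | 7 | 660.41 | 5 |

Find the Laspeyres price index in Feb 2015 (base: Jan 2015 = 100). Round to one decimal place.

Laspeyres price index uses base-period quantities as weights.
ΣP(Feb 2015)·Q(Jan 2015) = 32534.57×8 + 103.86×14 + 660.41×7 = 260276.56 + 1454.04 + 4622.87 = 266353.47
ΣP(Jan 2015)·Q(Jan 2015) = 24708.32×8 + 131.71×14 + 542.24×7 = 197666.56 + 1843.94 + 3795.68 = 203306.18
Index = 266353.47 / 203306.18 × 100 = 131.0110

131.0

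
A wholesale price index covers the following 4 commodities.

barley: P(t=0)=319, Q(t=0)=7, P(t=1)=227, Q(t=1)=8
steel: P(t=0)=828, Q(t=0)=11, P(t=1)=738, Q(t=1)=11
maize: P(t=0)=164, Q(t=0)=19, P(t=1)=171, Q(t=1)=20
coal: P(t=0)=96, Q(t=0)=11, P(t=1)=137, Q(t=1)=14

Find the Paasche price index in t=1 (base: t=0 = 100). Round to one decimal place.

93.8

Paasche price index uses current-period quantities as weights.
ΣP(t=1)·Q(t=1) = 227×8 + 738×11 + 171×20 + 137×14 = 1816 + 8118 + 3420 + 1918 = 15272
ΣP(t=0)·Q(t=1) = 319×8 + 828×11 + 164×20 + 96×14 = 2552 + 9108 + 3280 + 1344 = 16284
Index = 15272 / 16284 × 100 = 93.7853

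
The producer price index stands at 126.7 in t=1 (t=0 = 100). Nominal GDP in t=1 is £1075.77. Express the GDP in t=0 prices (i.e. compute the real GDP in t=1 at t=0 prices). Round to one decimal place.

849.1

Real = Nominal ÷ (Index/100) = 1075.77 ÷ (126.7/100)
     = 1075.77 ÷ 1.267 = 849.0687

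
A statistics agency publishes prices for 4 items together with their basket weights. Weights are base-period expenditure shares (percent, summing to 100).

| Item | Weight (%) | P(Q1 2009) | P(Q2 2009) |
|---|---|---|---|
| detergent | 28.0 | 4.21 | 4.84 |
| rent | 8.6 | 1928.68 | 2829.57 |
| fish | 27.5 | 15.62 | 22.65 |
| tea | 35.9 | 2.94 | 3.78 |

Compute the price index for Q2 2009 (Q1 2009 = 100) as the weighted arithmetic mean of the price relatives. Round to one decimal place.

130.8

detergent: 28.0 × (4.84/4.21) = 28.0 × 1.149644 = 32.1900
rent: 8.6 × (2829.57/1928.68) = 8.6 × 1.467102 = 12.6171
fish: 27.5 × (22.65/15.62) = 27.5 × 1.450064 = 39.8768
tea: 35.9 × (3.78/2.94) = 35.9 × 1.285714 = 46.1571
Index = Σ wᵢ·(p₁ᵢ/p₀ᵢ) = 32.1900 + 12.6171 + 39.8768 + 46.1571 = 130.8410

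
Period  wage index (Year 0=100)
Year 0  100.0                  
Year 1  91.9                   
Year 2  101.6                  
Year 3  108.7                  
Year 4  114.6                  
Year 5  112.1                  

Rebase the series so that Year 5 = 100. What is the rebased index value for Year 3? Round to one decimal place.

Rebased(Year 3) = 108.7 / 112.1 × 100 = 96.9670

97.0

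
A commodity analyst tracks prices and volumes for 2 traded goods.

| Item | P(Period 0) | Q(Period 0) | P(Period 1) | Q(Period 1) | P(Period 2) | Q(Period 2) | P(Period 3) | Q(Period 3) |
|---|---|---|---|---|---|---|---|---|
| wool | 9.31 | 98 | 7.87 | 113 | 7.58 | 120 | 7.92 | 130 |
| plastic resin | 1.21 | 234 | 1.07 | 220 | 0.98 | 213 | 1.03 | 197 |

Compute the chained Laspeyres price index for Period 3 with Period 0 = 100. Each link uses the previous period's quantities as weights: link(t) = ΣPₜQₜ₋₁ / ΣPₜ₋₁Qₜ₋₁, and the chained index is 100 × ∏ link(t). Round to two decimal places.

85.21

Link Period 0→Period 1:
ΣP(Period 1)Q(Period 0) = 7.87×98 + 1.07×234 = 771.26 + 250.38 = 1021.64
ΣP(Period 0)Q(Period 0) = 9.31×98 + 1.21×234 = 912.38 + 283.14 = 1195.52
link = 1021.64/1195.52 = 0.854557
Link Period 1→Period 2:
ΣP(Period 2)Q(Period 1) = 7.58×113 + 0.98×220 = 856.54 + 215.6 = 1072.14
ΣP(Period 1)Q(Period 1) = 7.87×113 + 1.07×220 = 889.31 + 235.4 = 1124.71
link = 1072.14/1124.71 = 0.953259
Link Period 2→Period 3:
ΣP(Period 3)Q(Period 2) = 7.92×120 + 1.03×213 = 950.4 + 219.39 = 1169.79
ΣP(Period 2)Q(Period 2) = 7.58×120 + 0.98×213 = 909.6 + 208.74 = 1118.34
link = 1169.79/1118.34 = 1.046006
Chained index = 100 × 0.854557 × 0.953259 × 1.046006 = 85.2091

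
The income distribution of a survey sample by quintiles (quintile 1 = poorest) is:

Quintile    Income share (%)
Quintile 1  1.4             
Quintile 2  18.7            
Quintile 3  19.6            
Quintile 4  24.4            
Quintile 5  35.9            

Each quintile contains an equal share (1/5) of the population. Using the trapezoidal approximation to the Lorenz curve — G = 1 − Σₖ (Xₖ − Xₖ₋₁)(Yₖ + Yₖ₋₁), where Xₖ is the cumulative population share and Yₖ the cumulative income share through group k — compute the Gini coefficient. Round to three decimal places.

0.299

Cumulative income shares Yₖ: 0.0140, 0.2010, 0.3970, 0.6410, 1.0000
Σ (Xₖ−Xₖ₋₁)(Yₖ+Yₖ₋₁) = (1/5)(0.0140+0.0000) + (1/5)(0.2010+0.0140) + (1/5)(0.3970+0.2010) + (1/5)(0.6410+0.3970) + (1/5)(1.0000+0.6410)
  = 0.0028 + 0.0430 + 0.1196 + 0.2076 + 0.3282 = 0.7012
G = 1 − 0.7012 = 0.2988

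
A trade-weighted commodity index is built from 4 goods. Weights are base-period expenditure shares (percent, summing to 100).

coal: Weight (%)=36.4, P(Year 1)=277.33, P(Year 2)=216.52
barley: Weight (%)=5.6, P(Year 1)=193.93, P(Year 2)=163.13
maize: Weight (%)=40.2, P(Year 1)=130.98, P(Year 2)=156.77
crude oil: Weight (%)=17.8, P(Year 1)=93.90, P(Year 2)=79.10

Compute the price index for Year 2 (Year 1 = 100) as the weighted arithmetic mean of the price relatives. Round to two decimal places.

coal: 36.4 × (216.52/277.33) = 36.4 × 0.780731 = 28.4186
barley: 5.6 × (163.13/193.93) = 5.6 × 0.841180 = 4.7106
maize: 40.2 × (156.77/130.98) = 40.2 × 1.196900 = 48.1154
crude oil: 17.8 × (79.10/93.90) = 17.8 × 0.842386 = 14.9945
Index = Σ wᵢ·(p₁ᵢ/p₀ᵢ) = 28.4186 + 4.7106 + 48.1154 + 14.9945 = 96.2391

96.24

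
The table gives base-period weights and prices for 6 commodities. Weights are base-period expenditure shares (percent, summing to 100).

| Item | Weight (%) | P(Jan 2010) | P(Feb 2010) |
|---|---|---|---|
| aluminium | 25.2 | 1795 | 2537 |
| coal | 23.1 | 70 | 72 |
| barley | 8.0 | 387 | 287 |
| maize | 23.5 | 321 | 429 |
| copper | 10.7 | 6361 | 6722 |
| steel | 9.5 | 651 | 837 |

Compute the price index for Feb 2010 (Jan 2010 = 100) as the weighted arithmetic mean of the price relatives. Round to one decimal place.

aluminium: 25.2 × (2537/1795) = 25.2 × 1.413370 = 35.6169
coal: 23.1 × (72/70) = 23.1 × 1.028571 = 23.7600
barley: 8.0 × (287/387) = 8.0 × 0.741602 = 5.9328
maize: 23.5 × (429/321) = 23.5 × 1.336449 = 31.4065
copper: 10.7 × (6722/6361) = 10.7 × 1.056752 = 11.3072
steel: 9.5 × (837/651) = 9.5 × 1.285714 = 12.2143
Index = Σ wᵢ·(p₁ᵢ/p₀ᵢ) = 35.6169 + 23.7600 + 5.9328 + 31.4065 + 11.3072 + 12.2143 = 120.2378

120.2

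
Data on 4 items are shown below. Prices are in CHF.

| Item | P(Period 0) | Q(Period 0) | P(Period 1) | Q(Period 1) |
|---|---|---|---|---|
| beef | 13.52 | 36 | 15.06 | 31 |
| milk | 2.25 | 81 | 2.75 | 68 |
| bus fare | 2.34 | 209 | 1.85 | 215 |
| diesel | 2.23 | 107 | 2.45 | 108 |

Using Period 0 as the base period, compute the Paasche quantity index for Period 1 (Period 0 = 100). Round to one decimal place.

93.1

Paasche quantity index uses current-period prices as weights.
ΣP(Period 1)·Q(Period 1) = 15.06×31 + 2.75×68 + 1.85×215 + 2.45×108 = 466.86 + 187 + 397.75 + 264.6 = 1316.21
ΣP(Period 1)·Q(Period 0) = 15.06×36 + 2.75×81 + 1.85×209 + 2.45×107 = 542.16 + 222.75 + 386.65 + 262.15 = 1413.71
Index = 1316.21 / 1413.71 × 100 = 93.1033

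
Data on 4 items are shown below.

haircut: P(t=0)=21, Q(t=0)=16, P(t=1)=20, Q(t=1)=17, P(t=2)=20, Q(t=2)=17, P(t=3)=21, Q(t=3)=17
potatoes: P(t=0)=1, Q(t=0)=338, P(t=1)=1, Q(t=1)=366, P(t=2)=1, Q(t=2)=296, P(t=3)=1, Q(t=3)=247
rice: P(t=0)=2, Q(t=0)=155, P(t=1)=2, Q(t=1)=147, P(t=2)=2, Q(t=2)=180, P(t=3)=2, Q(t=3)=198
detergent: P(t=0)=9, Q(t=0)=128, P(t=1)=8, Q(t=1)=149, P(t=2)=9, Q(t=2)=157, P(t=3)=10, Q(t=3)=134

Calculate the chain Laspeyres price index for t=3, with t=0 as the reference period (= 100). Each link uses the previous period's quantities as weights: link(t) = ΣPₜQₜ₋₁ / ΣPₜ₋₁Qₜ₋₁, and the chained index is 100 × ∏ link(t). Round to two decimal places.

Link t=0→t=1:
ΣP(t=1)Q(t=0) = 20×16 + 1×338 + 2×155 + 8×128 = 320 + 338 + 310 + 1024 = 1992
ΣP(t=0)Q(t=0) = 21×16 + 1×338 + 2×155 + 9×128 = 336 + 338 + 310 + 1152 = 2136
link = 1992/2136 = 0.932584
Link t=1→t=2:
ΣP(t=2)Q(t=1) = 20×17 + 1×366 + 2×147 + 9×149 = 340 + 366 + 294 + 1341 = 2341
ΣP(t=1)Q(t=1) = 20×17 + 1×366 + 2×147 + 8×149 = 340 + 366 + 294 + 1192 = 2192
link = 2341/2192 = 1.067974
Link t=2→t=3:
ΣP(t=3)Q(t=2) = 21×17 + 1×296 + 2×180 + 10×157 = 357 + 296 + 360 + 1570 = 2583
ΣP(t=2)Q(t=2) = 20×17 + 1×296 + 2×180 + 9×157 = 340 + 296 + 360 + 1413 = 2409
link = 2583/2409 = 1.072229
Chained index = 100 × 0.932584 × 1.067974 × 1.072229 = 106.7915

106.79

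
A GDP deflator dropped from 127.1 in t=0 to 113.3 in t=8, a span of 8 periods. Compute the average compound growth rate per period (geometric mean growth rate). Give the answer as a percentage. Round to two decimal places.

-1.43%

Growth factor = (113.3/127.1)^(1/8) = (0.891424)^(1/8) = 0.985736
Growth rate = 0.985736 − 1 = -0.014264 = -1.4264%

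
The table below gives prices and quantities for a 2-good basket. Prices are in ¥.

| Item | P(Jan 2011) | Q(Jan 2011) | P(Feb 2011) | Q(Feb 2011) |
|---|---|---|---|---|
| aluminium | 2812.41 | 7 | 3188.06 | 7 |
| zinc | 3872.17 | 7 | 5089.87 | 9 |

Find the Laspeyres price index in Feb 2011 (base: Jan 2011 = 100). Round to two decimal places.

123.84

Laspeyres price index uses base-period quantities as weights.
ΣP(Feb 2011)·Q(Jan 2011) = 3188.06×7 + 5089.87×7 = 22316.42 + 35629.09 = 57945.51
ΣP(Jan 2011)·Q(Jan 2011) = 2812.41×7 + 3872.17×7 = 19686.87 + 27105.19 = 46792.06
Index = 57945.51 / 46792.06 × 100 = 123.8362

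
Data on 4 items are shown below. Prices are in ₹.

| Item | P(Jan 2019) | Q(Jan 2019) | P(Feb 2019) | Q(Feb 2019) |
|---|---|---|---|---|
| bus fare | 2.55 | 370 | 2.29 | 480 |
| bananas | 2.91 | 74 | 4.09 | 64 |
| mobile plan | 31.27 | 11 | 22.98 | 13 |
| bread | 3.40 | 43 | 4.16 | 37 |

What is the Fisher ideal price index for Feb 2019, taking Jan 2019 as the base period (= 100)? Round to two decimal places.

Laspeyres component (base-period weights):
ΣP(Feb 2019)Q(Jan 2019) = 2.29×370 + 4.09×74 + 22.98×11 + 4.16×43 = 847.3 + 302.66 + 252.78 + 178.88 = 1581.62
ΣP(Jan 2019)Q(Jan 2019) = 2.55×370 + 2.91×74 + 31.27×11 + 3.40×43 = 943.5 + 215.34 + 343.97 + 146.2 = 1649.01
L = 1581.62 / 1649.01 × 100 = 95.9133
Paasche component (current-period weights):
ΣP(Feb 2019)Q(Feb 2019) = 2.29×480 + 4.09×64 + 22.98×13 + 4.16×37 = 1099.2 + 261.76 + 298.74 + 153.92 = 1813.62
ΣP(Jan 2019)Q(Feb 2019) = 2.55×480 + 2.91×64 + 31.27×13 + 3.40×37 = 1224 + 186.24 + 406.51 + 125.8 = 1942.55
P = 1813.62 / 1942.55 × 100 = 93.3628
Fisher = √(L × P) = √(95.9133 × 93.3628) = 94.6295

94.63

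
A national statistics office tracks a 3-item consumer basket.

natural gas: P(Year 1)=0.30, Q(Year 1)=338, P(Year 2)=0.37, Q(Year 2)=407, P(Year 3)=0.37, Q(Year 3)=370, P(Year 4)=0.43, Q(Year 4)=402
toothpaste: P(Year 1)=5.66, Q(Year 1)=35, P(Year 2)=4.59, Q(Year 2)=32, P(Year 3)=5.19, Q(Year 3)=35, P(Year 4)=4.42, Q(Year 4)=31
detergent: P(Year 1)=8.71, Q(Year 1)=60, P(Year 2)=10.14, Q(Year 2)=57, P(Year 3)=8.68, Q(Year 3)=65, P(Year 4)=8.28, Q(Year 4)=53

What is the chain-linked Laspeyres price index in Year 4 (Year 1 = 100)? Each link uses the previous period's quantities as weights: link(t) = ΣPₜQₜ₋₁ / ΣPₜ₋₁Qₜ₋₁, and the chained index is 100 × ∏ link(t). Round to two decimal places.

Link Year 1→Year 2:
ΣP(Year 2)Q(Year 1) = 0.37×338 + 4.59×35 + 10.14×60 = 125.06 + 160.65 + 608.4 = 894.11
ΣP(Year 1)Q(Year 1) = 0.30×338 + 5.66×35 + 8.71×60 = 101.4 + 198.1 + 522.6 = 822.1
link = 894.11/822.1 = 1.087593
Link Year 2→Year 3:
ΣP(Year 3)Q(Year 2) = 0.37×407 + 5.19×32 + 8.68×57 = 150.59 + 166.08 + 494.76 = 811.43
ΣP(Year 2)Q(Year 2) = 0.37×407 + 4.59×32 + 10.14×57 = 150.59 + 146.88 + 577.98 = 875.45
link = 811.43/875.45 = 0.926872
Link Year 3→Year 4:
ΣP(Year 4)Q(Year 3) = 0.43×370 + 4.42×35 + 8.28×65 = 159.1 + 154.7 + 538.2 = 852
ΣP(Year 3)Q(Year 3) = 0.37×370 + 5.19×35 + 8.68×65 = 136.9 + 181.65 + 564.2 = 882.75
link = 852/882.75 = 0.965166
Chained index = 100 × 1.087593 × 0.926872 × 0.965166 = 97.2944

97.29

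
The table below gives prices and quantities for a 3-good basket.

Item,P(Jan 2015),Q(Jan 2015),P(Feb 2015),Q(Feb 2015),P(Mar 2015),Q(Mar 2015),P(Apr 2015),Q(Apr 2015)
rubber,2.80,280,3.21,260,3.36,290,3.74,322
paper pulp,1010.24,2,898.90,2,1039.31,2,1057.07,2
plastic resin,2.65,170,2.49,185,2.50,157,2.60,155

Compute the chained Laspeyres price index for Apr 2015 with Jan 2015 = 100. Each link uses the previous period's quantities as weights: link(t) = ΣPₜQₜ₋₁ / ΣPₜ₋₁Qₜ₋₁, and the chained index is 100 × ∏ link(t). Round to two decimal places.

110.78

Link Jan 2015→Feb 2015:
ΣP(Feb 2015)Q(Jan 2015) = 3.21×280 + 898.90×2 + 2.49×170 = 898.8 + 1797.8 + 423.3 = 3119.9
ΣP(Jan 2015)Q(Jan 2015) = 2.80×280 + 1010.24×2 + 2.65×170 = 784 + 2020.48 + 450.5 = 3254.98
link = 3119.9/3254.98 = 0.958501
Link Feb 2015→Mar 2015:
ΣP(Mar 2015)Q(Feb 2015) = 3.36×260 + 1039.31×2 + 2.50×185 = 873.6 + 2078.62 + 462.5 = 3414.72
ΣP(Feb 2015)Q(Feb 2015) = 3.21×260 + 898.90×2 + 2.49×185 = 834.6 + 1797.8 + 460.65 = 3093.05
link = 3414.72/3093.05 = 1.103998
Link Mar 2015→Apr 2015:
ΣP(Apr 2015)Q(Mar 2015) = 3.74×290 + 1057.07×2 + 2.60×157 = 1084.6 + 2114.14 + 408.2 = 3606.94
ΣP(Mar 2015)Q(Mar 2015) = 3.36×290 + 1039.31×2 + 2.50×157 = 974.4 + 2078.62 + 392.5 = 3445.52
link = 3606.94/3445.52 = 1.046849
Chained index = 100 × 0.958501 × 1.103998 × 1.046849 = 110.7757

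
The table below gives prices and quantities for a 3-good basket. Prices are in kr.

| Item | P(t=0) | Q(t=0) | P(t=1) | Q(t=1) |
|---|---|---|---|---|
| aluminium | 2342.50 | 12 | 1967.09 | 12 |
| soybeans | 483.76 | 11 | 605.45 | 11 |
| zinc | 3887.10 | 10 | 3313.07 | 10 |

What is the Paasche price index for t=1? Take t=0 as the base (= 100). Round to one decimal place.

87.7

Paasche price index uses current-period quantities as weights.
ΣP(t=1)·Q(t=1) = 1967.09×12 + 605.45×11 + 3313.07×10 = 23605.08 + 6659.95 + 33130.7 = 63395.73
ΣP(t=0)·Q(t=1) = 2342.50×12 + 483.76×11 + 3887.10×10 = 28110 + 5321.36 + 38871 = 72302.36
Index = 63395.73 / 72302.36 × 100 = 87.6814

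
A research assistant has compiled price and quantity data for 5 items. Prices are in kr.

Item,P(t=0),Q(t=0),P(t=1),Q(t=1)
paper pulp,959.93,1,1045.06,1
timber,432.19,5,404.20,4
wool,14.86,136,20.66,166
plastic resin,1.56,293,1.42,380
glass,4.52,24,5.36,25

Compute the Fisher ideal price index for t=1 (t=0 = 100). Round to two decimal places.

113.95

Laspeyres component (base-period weights):
ΣP(t=1)Q(t=0) = 1045.06×1 + 404.20×5 + 20.66×136 + 1.42×293 + 5.36×24 = 1045.06 + 2021 + 2809.76 + 416.06 + 128.64 = 6420.52
ΣP(t=0)Q(t=0) = 959.93×1 + 432.19×5 + 14.86×136 + 1.56×293 + 4.52×24 = 959.93 + 2160.95 + 2020.96 + 457.08 + 108.48 = 5707.4
L = 6420.52 / 5707.4 × 100 = 112.4947
Paasche component (current-period weights):
ΣP(t=1)Q(t=1) = 1045.06×1 + 404.20×4 + 20.66×166 + 1.42×380 + 5.36×25 = 1045.06 + 1616.8 + 3429.56 + 539.6 + 134 = 6765.02
ΣP(t=0)Q(t=1) = 959.93×1 + 432.19×4 + 14.86×166 + 1.56×380 + 4.52×25 = 959.93 + 1728.76 + 2466.76 + 592.8 + 113 = 5861.25
P = 6765.02 / 5861.25 × 100 = 115.4194
Fisher = √(L × P) = √(112.4947 × 115.4194) = 113.9476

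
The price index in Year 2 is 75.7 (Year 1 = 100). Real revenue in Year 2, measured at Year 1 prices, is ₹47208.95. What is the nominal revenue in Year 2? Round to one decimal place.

Nominal = Real × (Index/100) = 47208.95 × (75.7/100)
        = 47208.95 × 0.757 = 35737.1751

35737.2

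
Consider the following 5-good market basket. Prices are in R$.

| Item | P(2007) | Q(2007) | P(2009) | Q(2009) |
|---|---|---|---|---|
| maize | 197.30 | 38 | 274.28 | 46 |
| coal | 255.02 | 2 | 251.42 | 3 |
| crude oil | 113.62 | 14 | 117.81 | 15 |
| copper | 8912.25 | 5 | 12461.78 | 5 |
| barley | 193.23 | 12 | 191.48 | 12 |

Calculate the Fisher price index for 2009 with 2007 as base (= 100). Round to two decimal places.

136.57

Laspeyres component (base-period weights):
ΣP(2009)Q(2007) = 274.28×38 + 251.42×2 + 117.81×14 + 12461.78×5 + 191.48×12 = 10422.64 + 502.84 + 1649.34 + 62308.9 + 2297.76 = 77181.48
ΣP(2007)Q(2007) = 197.30×38 + 255.02×2 + 113.62×14 + 8912.25×5 + 193.23×12 = 7497.4 + 510.04 + 1590.68 + 44561.25 + 2318.76 = 56478.13
L = 77181.48 / 56478.13 × 100 = 136.6573
Paasche component (current-period weights):
ΣP(2009)Q(2009) = 274.28×46 + 251.42×3 + 117.81×15 + 12461.78×5 + 191.48×12 = 12616.88 + 754.26 + 1767.15 + 62308.9 + 2297.76 = 79744.95
ΣP(2007)Q(2009) = 197.30×46 + 255.02×3 + 113.62×15 + 8912.25×5 + 193.23×12 = 9075.8 + 765.06 + 1704.3 + 44561.25 + 2318.76 = 58425.17
P = 79744.95 / 58425.17 × 100 = 136.4907
Fisher = √(L × P) = √(136.6573 × 136.4907) = 136.5740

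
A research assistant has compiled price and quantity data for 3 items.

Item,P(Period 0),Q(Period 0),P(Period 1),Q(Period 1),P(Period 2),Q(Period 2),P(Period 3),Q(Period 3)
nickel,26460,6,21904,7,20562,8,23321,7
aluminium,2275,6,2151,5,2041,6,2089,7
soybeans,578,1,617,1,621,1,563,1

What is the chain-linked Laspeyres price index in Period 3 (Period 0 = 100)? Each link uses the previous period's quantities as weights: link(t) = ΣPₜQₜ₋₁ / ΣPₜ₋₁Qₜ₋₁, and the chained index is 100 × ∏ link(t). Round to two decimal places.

Link Period 0→Period 1:
ΣP(Period 1)Q(Period 0) = 21904×6 + 2151×6 + 617×1 = 131424 + 12906 + 617 = 144947
ΣP(Period 0)Q(Period 0) = 26460×6 + 2275×6 + 578×1 = 158760 + 13650 + 578 = 172988
link = 144947/172988 = 0.837902
Link Period 1→Period 2:
ΣP(Period 2)Q(Period 1) = 20562×7 + 2041×5 + 621×1 = 143934 + 10205 + 621 = 154760
ΣP(Period 1)Q(Period 1) = 21904×7 + 2151×5 + 617×1 = 153328 + 10755 + 617 = 164700
link = 154760/164700 = 0.939648
Link Period 2→Period 3:
ΣP(Period 3)Q(Period 2) = 23321×8 + 2089×6 + 563×1 = 186568 + 12534 + 563 = 199665
ΣP(Period 2)Q(Period 2) = 20562×8 + 2041×6 + 621×1 = 164496 + 12246 + 621 = 177363
link = 199665/177363 = 1.125742
Chained index = 100 × 0.837902 × 0.939648 × 1.125742 = 88.6334

88.63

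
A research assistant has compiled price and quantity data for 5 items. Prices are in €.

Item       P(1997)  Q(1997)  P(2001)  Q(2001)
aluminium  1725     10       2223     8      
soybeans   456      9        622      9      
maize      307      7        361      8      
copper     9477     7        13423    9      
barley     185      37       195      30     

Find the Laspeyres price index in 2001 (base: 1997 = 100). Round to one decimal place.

136.0

Laspeyres price index uses base-period quantities as weights.
ΣP(2001)·Q(1997) = 2223×10 + 622×9 + 361×7 + 13423×7 + 195×37 = 22230 + 5598 + 2527 + 93961 + 7215 = 131531
ΣP(1997)·Q(1997) = 1725×10 + 456×9 + 307×7 + 9477×7 + 185×37 = 17250 + 4104 + 2149 + 66339 + 6845 = 96687
Index = 131531 / 96687 × 100 = 136.0379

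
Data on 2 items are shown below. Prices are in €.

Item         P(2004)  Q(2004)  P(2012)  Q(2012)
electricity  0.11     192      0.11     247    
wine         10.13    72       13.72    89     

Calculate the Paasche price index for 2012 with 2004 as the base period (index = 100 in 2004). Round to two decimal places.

134.40

Paasche price index uses current-period quantities as weights.
ΣP(2012)·Q(2012) = 0.11×247 + 13.72×89 = 27.17 + 1221.08 = 1248.25
ΣP(2004)·Q(2012) = 0.11×247 + 10.13×89 = 27.17 + 901.57 = 928.74
Index = 1248.25 / 928.74 × 100 = 134.4025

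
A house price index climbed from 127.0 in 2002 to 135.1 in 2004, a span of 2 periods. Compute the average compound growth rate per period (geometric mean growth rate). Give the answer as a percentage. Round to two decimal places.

3.14%

Growth factor = (135.1/127.0)^(1/2) = (1.063780)^(1/2) = 1.031397
Growth rate = 1.031397 − 1 = 0.031397 = 3.1397%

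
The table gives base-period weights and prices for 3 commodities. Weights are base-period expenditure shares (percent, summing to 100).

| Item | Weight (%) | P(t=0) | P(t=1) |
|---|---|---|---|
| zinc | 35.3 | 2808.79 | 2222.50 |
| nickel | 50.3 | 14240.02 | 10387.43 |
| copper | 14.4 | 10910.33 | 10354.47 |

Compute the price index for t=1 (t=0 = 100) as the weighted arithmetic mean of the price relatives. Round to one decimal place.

78.3

zinc: 35.3 × (2222.50/2808.79) = 35.3 × 0.791266 = 27.9317
nickel: 50.3 × (10387.43/14240.02) = 50.3 × 0.729453 = 36.6915
copper: 14.4 × (10354.47/10910.33) = 14.4 × 0.949052 = 13.6663
Index = Σ wᵢ·(p₁ᵢ/p₀ᵢ) = 27.9317 + 36.6915 + 13.6663 = 78.2895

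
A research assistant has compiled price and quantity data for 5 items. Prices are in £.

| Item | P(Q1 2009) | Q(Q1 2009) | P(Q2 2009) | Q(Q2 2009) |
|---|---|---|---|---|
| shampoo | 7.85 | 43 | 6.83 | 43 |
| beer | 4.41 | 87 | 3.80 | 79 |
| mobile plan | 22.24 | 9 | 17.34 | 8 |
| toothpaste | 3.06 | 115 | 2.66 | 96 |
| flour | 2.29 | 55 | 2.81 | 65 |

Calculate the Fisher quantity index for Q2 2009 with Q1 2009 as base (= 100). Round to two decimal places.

93.86

Laspeyres component (base-period weights):
ΣP(Q1 2009)Q(Q2 2009) = 7.85×43 + 4.41×79 + 22.24×8 + 3.06×96 + 2.29×65 = 337.55 + 348.39 + 177.92 + 293.76 + 148.85 = 1306.47
ΣP(Q1 2009)Q(Q1 2009) = 7.85×43 + 4.41×87 + 22.24×9 + 3.06×115 + 2.29×55 = 337.55 + 383.67 + 200.16 + 351.9 + 125.95 = 1399.23
L = 1306.47 / 1399.23 × 100 = 93.3706
Paasche component (current-period weights):
ΣP(Q2 2009)Q(Q2 2009) = 6.83×43 + 3.80×79 + 17.34×8 + 2.66×96 + 2.81×65 = 293.69 + 300.2 + 138.72 + 255.36 + 182.65 = 1170.62
ΣP(Q2 2009)Q(Q1 2009) = 6.83×43 + 3.80×87 + 17.34×9 + 2.66×115 + 2.81×55 = 293.69 + 330.6 + 156.06 + 305.9 + 154.55 = 1240.8
P = 1170.62 / 1240.8 × 100 = 94.3440
Fisher = √(L × P) = √(93.3706 × 94.3440) = 93.8560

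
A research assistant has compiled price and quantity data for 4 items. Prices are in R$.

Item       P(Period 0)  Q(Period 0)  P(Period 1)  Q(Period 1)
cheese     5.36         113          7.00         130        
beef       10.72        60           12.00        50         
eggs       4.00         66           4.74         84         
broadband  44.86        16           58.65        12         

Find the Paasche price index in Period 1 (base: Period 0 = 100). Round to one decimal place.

124.0

Paasche price index uses current-period quantities as weights.
ΣP(Period 1)·Q(Period 1) = 7.00×130 + 12.00×50 + 4.74×84 + 58.65×12 = 910 + 600 + 398.16 + 703.8 = 2611.96
ΣP(Period 0)·Q(Period 1) = 5.36×130 + 10.72×50 + 4.00×84 + 44.86×12 = 696.8 + 536 + 336 + 538.32 = 2107.12
Index = 2611.96 / 2107.12 × 100 = 123.9588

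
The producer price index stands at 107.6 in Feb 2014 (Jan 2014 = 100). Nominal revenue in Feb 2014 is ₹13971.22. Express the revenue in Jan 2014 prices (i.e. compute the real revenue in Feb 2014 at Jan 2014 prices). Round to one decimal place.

Real = Nominal ÷ (Index/100) = 13971.22 ÷ (107.6/100)
     = 13971.22 ÷ 1.076 = 12984.4052

12984.4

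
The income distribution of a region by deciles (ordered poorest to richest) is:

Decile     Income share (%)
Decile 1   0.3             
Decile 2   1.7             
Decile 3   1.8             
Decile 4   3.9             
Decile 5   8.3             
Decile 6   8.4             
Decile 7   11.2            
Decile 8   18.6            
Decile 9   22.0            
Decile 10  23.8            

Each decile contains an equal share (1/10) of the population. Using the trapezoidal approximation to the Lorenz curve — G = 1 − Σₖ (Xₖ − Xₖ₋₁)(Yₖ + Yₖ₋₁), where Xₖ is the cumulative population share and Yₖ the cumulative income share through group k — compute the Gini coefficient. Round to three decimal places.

Cumulative income shares Yₖ: 0.0030, 0.0200, 0.0380, 0.0770, 0.1600, 0.2440, 0.3560, 0.5420, 0.7620, 1.0000
Σ (Xₖ−Xₖ₋₁)(Yₖ+Yₖ₋₁) = (1/10)(0.0030+0.0000) + (1/10)(0.0200+0.0030) + (1/10)(0.0380+0.0200) + (1/10)(0.0770+0.0380) + (1/10)(0.1600+0.0770) + (1/10)(0.2440+0.1600) + (1/10)(0.3560+0.2440) + (1/10)(0.5420+0.3560) + (1/10)(0.7620+0.5420) + (1/10)(1.0000+0.7620)
  = 0.0003 + 0.0023 + 0.0058 + 0.0115 + 0.0237 + 0.0404 + 0.0600 + 0.0898 + 0.1304 + 0.1762 = 0.5404
G = 1 − 0.5404 = 0.4596

0.460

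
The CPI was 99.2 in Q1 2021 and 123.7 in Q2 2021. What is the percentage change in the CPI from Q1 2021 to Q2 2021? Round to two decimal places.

24.70%

Change = (123.7 − 99.2) / 99.2 × 100
       = 24.5 / 99.2 × 100 = 24.6976%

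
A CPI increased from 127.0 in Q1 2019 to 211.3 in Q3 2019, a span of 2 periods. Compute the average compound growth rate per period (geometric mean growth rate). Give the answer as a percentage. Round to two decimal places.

28.99%

Growth factor = (211.3/127.0)^(1/2) = (1.663780)^(1/2) = 1.289876
Growth rate = 1.289876 − 1 = 0.289876 = 28.9876%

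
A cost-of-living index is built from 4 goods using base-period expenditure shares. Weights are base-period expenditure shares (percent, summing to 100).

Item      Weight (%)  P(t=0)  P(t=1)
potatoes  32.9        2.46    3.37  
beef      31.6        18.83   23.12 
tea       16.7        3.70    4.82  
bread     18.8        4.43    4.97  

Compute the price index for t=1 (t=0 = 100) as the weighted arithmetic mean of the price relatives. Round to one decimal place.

126.7

potatoes: 32.9 × (3.37/2.46) = 32.9 × 1.369919 = 45.0703
beef: 31.6 × (23.12/18.83) = 31.6 × 1.227828 = 38.7994
tea: 16.7 × (4.82/3.70) = 16.7 × 1.302703 = 21.7551
bread: 18.8 × (4.97/4.43) = 18.8 × 1.121896 = 21.0916
Index = Σ wᵢ·(p₁ᵢ/p₀ᵢ) = 45.0703 + 38.7994 + 21.7551 + 21.0916 = 126.7165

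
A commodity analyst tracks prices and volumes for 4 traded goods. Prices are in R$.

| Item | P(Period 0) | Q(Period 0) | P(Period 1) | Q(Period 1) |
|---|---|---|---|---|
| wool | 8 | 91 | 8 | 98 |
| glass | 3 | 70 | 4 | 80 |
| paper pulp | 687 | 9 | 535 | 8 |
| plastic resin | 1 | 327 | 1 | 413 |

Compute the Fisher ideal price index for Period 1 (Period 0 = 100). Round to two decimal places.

Laspeyres component (base-period weights):
ΣP(Period 1)Q(Period 0) = 8×91 + 4×70 + 535×9 + 1×327 = 728 + 280 + 4815 + 327 = 6150
ΣP(Period 0)Q(Period 0) = 8×91 + 3×70 + 687×9 + 1×327 = 728 + 210 + 6183 + 327 = 7448
L = 6150 / 7448 × 100 = 82.5725
Paasche component (current-period weights):
ΣP(Period 1)Q(Period 1) = 8×98 + 4×80 + 535×8 + 1×413 = 784 + 320 + 4280 + 413 = 5797
ΣP(Period 0)Q(Period 1) = 8×98 + 3×80 + 687×8 + 1×413 = 784 + 240 + 5496 + 413 = 6933
P = 5797 / 6933 × 100 = 83.6146
Fisher = √(L × P) = √(82.5725 × 83.6146) = 83.0919

83.09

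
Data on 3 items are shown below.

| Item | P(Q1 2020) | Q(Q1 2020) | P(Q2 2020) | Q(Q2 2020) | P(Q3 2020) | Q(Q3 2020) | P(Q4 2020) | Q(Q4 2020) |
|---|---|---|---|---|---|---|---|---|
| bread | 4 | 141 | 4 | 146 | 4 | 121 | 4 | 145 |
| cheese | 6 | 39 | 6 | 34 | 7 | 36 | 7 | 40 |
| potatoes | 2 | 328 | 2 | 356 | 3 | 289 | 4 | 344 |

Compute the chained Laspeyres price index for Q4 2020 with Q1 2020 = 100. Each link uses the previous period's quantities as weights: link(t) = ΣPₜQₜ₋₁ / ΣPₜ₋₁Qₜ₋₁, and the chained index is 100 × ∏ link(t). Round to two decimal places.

148.72

Link Q1 2020→Q2 2020:
ΣP(Q2 2020)Q(Q1 2020) = 4×141 + 6×39 + 2×328 = 564 + 234 + 656 = 1454
ΣP(Q1 2020)Q(Q1 2020) = 4×141 + 6×39 + 2×328 = 564 + 234 + 656 = 1454
link = 1454/1454 = 1.000000
Link Q2 2020→Q3 2020:
ΣP(Q3 2020)Q(Q2 2020) = 4×146 + 7×34 + 3×356 = 584 + 238 + 1068 = 1890
ΣP(Q2 2020)Q(Q2 2020) = 4×146 + 6×34 + 2×356 = 584 + 204 + 712 = 1500
link = 1890/1500 = 1.260000
Link Q3 2020→Q4 2020:
ΣP(Q4 2020)Q(Q3 2020) = 4×121 + 7×36 + 4×289 = 484 + 252 + 1156 = 1892
ΣP(Q3 2020)Q(Q3 2020) = 4×121 + 7×36 + 3×289 = 484 + 252 + 867 = 1603
link = 1892/1603 = 1.180287
Chained index = 100 × 1.000000 × 1.260000 × 1.180287 = 148.7162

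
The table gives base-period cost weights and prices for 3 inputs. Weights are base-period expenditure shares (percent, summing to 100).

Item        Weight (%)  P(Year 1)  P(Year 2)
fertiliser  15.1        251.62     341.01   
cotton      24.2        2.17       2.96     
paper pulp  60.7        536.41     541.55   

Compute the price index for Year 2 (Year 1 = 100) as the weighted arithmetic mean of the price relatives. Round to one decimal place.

114.8

fertiliser: 15.1 × (341.01/251.62) = 15.1 × 1.355258 = 20.4644
cotton: 24.2 × (2.96/2.17) = 24.2 × 1.364055 = 33.0101
paper pulp: 60.7 × (541.55/536.41) = 60.7 × 1.009582 = 61.2816
Index = Σ wᵢ·(p₁ᵢ/p₀ᵢ) = 20.4644 + 33.0101 + 61.2816 = 114.7562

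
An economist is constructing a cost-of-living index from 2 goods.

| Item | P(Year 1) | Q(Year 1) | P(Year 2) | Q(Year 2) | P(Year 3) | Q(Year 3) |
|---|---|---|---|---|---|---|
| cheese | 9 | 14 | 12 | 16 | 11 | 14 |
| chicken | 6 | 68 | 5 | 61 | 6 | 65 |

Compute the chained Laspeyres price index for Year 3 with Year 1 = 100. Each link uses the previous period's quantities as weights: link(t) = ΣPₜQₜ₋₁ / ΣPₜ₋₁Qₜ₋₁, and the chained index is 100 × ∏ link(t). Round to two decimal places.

103.74

Link Year 1→Year 2:
ΣP(Year 2)Q(Year 1) = 12×14 + 5×68 = 168 + 340 = 508
ΣP(Year 1)Q(Year 1) = 9×14 + 6×68 = 126 + 408 = 534
link = 508/534 = 0.951311
Link Year 2→Year 3:
ΣP(Year 3)Q(Year 2) = 11×16 + 6×61 = 176 + 366 = 542
ΣP(Year 2)Q(Year 2) = 12×16 + 5×61 = 192 + 305 = 497
link = 542/497 = 1.090543
Chained index = 100 × 0.951311 × 1.090543 = 103.7446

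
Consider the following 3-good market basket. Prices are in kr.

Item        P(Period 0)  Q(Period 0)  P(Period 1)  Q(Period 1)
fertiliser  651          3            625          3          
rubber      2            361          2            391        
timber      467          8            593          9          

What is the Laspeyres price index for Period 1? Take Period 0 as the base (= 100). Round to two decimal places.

Laspeyres price index uses base-period quantities as weights.
ΣP(Period 1)·Q(Period 0) = 625×3 + 2×361 + 593×8 = 1875 + 722 + 4744 = 7341
ΣP(Period 0)·Q(Period 0) = 651×3 + 2×361 + 467×8 = 1953 + 722 + 3736 = 6411
Index = 7341 / 6411 × 100 = 114.5063

114.51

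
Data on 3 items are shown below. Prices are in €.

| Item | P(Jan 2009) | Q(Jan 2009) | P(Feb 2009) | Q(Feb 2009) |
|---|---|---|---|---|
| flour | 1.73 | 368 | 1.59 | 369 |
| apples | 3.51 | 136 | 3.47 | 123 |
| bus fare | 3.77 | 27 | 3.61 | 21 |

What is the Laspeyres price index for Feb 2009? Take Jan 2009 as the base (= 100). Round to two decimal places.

94.96

Laspeyres price index uses base-period quantities as weights.
ΣP(Feb 2009)·Q(Jan 2009) = 1.59×368 + 3.47×136 + 3.61×27 = 585.12 + 471.92 + 97.47 = 1154.51
ΣP(Jan 2009)·Q(Jan 2009) = 1.73×368 + 3.51×136 + 3.77×27 = 636.64 + 477.36 + 101.79 = 1215.79
Index = 1154.51 / 1215.79 × 100 = 94.9597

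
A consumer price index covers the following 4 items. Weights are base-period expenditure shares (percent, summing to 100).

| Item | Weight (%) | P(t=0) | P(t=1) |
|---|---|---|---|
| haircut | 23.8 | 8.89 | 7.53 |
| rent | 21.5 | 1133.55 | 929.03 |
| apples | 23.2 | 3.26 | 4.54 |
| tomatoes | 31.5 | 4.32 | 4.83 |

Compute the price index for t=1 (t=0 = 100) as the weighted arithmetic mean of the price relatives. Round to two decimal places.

haircut: 23.8 × (7.53/8.89) = 23.8 × 0.847019 = 20.1591
rent: 21.5 × (929.03/1133.55) = 21.5 × 0.819576 = 17.6209
apples: 23.2 × (4.54/3.26) = 23.2 × 1.392638 = 32.3092
tomatoes: 31.5 × (4.83/4.32) = 31.5 × 1.118056 = 35.2188
Index = Σ wᵢ·(p₁ᵢ/p₀ᵢ) = 20.1591 + 17.6209 + 32.3092 + 35.2188 = 105.3079

105.31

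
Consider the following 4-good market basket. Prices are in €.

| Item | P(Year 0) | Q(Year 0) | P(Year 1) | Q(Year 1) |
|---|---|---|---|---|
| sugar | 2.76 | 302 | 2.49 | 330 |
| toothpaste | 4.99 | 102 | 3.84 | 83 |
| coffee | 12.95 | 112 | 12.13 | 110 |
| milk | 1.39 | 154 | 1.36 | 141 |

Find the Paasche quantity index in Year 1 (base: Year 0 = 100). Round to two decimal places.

Paasche quantity index uses current-period prices as weights.
ΣP(Year 1)·Q(Year 1) = 2.49×330 + 3.84×83 + 12.13×110 + 1.36×141 = 821.7 + 318.72 + 1334.3 + 191.76 = 2666.48
ΣP(Year 1)·Q(Year 0) = 2.49×302 + 3.84×102 + 12.13×112 + 1.36×154 = 751.98 + 391.68 + 1358.56 + 209.44 = 2711.66
Index = 2666.48 / 2711.66 × 100 = 98.3339

98.33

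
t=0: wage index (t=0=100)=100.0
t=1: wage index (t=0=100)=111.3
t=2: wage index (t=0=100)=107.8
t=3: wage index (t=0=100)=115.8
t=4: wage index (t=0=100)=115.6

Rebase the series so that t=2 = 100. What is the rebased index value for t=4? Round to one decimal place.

Rebased(t=4) = 115.6 / 107.8 × 100 = 107.2356

107.2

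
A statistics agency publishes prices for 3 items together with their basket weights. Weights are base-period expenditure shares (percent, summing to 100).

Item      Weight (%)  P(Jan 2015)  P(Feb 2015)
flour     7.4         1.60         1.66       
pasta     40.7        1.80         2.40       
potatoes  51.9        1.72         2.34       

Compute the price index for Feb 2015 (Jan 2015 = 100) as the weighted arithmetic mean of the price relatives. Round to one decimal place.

flour: 7.4 × (1.66/1.60) = 7.4 × 1.037500 = 7.6775
pasta: 40.7 × (2.40/1.80) = 40.7 × 1.333333 = 54.2667
potatoes: 51.9 × (2.34/1.72) = 51.9 × 1.360465 = 70.6081
Index = Σ wᵢ·(p₁ᵢ/p₀ᵢ) = 7.6775 + 54.2667 + 70.6081 = 132.5523

132.6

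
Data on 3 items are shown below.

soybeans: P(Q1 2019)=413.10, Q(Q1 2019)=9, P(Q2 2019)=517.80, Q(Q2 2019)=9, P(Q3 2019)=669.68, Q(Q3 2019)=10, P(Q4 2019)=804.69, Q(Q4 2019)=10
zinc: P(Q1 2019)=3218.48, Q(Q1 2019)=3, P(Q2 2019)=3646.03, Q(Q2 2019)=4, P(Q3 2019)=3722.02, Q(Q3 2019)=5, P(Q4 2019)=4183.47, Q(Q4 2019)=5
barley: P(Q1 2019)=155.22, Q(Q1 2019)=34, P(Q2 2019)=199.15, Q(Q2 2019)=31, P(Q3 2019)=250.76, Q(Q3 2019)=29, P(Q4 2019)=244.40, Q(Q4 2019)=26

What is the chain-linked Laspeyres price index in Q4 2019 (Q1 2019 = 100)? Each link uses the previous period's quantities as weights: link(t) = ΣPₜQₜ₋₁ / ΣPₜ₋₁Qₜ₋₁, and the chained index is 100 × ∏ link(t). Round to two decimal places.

Link Q1 2019→Q2 2019:
ΣP(Q2 2019)Q(Q1 2019) = 517.80×9 + 3646.03×3 + 199.15×34 = 4660.2 + 10938.09 + 6771.1 = 22369.39
ΣP(Q1 2019)Q(Q1 2019) = 413.10×9 + 3218.48×3 + 155.22×34 = 3717.9 + 9655.44 + 5277.48 = 18650.82
link = 22369.39/18650.82 = 1.199378
Link Q2 2019→Q3 2019:
ΣP(Q3 2019)Q(Q2 2019) = 669.68×9 + 3722.02×4 + 250.76×31 = 6027.12 + 14888.08 + 7773.56 = 28688.76
ΣP(Q2 2019)Q(Q2 2019) = 517.80×9 + 3646.03×4 + 199.15×31 = 4660.2 + 14584.12 + 6173.65 = 25417.97
link = 28688.76/25417.97 = 1.128680
Link Q3 2019→Q4 2019:
ΣP(Q4 2019)Q(Q3 2019) = 804.69×10 + 4183.47×5 + 244.40×29 = 8046.9 + 20917.35 + 7087.6 = 36051.85
ΣP(Q3 2019)Q(Q3 2019) = 669.68×10 + 3722.02×5 + 250.76×29 = 6696.8 + 18610.1 + 7272.04 = 32578.94
link = 36051.85/32578.94 = 1.106600
Chained index = 100 × 1.199378 × 1.128680 × 1.106600 = 149.8020

149.80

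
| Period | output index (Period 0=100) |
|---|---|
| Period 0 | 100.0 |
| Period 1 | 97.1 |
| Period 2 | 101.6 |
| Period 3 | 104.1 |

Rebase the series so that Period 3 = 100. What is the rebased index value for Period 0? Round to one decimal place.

Rebased(Period 0) = 100.0 / 104.1 × 100 = 96.0615

96.1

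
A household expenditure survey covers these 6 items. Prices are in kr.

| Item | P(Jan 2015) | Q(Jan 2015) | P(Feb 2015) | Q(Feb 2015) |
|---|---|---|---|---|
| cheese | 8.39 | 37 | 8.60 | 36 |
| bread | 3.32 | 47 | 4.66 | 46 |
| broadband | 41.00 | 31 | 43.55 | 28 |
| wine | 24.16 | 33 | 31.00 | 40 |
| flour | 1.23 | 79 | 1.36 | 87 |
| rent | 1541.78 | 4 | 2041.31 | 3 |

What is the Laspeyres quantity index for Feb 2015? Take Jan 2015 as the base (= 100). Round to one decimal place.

Laspeyres quantity index uses base-period prices as weights.
ΣP(Jan 2015)·Q(Feb 2015) = 8.39×36 + 3.32×46 + 41.00×28 + 24.16×40 + 1.23×87 + 1541.78×3 = 302.04 + 152.72 + 1148 + 966.4 + 107.01 + 4625.34 = 7301.51
ΣP(Jan 2015)·Q(Jan 2015) = 8.39×37 + 3.32×47 + 41.00×31 + 24.16×33 + 1.23×79 + 1541.78×4 = 310.43 + 156.04 + 1271 + 797.28 + 97.17 + 6167.12 = 8799.04
Index = 7301.51 / 8799.04 × 100 = 82.9808

83.0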